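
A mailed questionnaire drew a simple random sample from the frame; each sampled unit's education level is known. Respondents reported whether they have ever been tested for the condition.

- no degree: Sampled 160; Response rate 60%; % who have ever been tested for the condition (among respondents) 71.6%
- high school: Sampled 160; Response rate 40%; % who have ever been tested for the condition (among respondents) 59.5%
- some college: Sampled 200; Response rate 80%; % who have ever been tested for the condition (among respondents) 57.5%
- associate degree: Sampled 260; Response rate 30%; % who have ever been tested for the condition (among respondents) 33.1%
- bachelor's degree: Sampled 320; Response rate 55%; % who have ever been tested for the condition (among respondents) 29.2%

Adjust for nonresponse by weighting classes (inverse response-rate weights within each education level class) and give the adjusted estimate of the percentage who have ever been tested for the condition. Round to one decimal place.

With weight = n_sampled/n_responded per class, the weighted class total is n_sampled:
  no degree: 160 × 71.6 = 11,456
  high school: 160 × 59.5 = 9520
  some college: 200 × 57.5 = 11,500
  associate degree: 260 × 33.1 = 8606
  bachelor's degree: 320 × 29.2 = 9344
Adjusted estimate = 50,426 / 1,100 = 45.8418 → 45.8%.

45.8%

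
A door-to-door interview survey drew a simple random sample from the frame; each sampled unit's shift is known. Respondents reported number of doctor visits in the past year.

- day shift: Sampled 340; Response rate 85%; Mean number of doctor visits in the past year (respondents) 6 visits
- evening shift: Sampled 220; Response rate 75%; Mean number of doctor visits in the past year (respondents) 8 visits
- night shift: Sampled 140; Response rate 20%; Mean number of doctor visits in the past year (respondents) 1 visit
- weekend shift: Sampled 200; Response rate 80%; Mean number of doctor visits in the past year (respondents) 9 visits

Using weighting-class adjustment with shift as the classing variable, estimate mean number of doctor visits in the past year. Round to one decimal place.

Inverse-response-rate weighting restores each class to its sampled count, so class totals weight by n_sampled:
  day shift: 340 × 6 = 2040
  evening shift: 220 × 8 = 1760
  night shift: 140 × 1 = 140
  weekend shift: 200 × 9 = 1800
Adjusted estimate = 5740 / 900 = 6.37778 → 6.4.

6.4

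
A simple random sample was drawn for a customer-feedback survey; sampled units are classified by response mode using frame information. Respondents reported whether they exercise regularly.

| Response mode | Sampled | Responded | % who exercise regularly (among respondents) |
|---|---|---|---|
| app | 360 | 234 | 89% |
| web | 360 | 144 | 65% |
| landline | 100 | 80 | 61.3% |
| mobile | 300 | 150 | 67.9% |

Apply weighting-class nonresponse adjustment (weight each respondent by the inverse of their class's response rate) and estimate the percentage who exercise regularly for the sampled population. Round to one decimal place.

Class response rates: app 234/360 = 65%, web 144/360 = 40%, landline 80/100 = 80%, mobile 150/300 = 50%.
Each respondent's weight = sampled/responded in their class; summing within a class gives n_sampled, so:
  app: 360 × 89 = 32,040
  web: 360 × 65 = 23,400
  landline: 100 × 61.3 = 6130
  mobile: 300 × 67.9 = 20,370
Adjusted estimate = 81,940 / 1,120 = 73.1607 → 73.2%.

73.2%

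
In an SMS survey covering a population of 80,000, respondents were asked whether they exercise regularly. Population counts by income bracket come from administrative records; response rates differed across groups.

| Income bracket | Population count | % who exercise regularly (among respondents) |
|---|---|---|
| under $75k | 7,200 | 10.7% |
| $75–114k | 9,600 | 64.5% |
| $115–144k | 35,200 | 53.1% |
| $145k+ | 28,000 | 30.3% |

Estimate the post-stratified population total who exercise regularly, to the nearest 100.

Apply each group's respondent rate to its population count:
  under $75k: 7,200 × 10.7% = 770.4
  $75–114k: 9,600 × 64.5% = 6192
  $115–144k: 35,200 × 53.1% = 18691.2
  $145k+: 28,000 × 30.3% = 8484
Estimated total = 34137.6 → 34,100.

34,100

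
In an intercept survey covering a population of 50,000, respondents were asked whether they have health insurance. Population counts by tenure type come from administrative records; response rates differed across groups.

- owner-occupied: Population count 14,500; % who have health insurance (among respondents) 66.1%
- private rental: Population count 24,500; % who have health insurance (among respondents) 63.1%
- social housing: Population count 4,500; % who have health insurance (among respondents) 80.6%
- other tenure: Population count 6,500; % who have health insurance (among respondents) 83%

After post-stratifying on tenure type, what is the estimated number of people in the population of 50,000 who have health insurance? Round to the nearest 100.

34,100

Apply each group's respondent rate to its population count:
  owner-occupied: 14,500 × 66.1% = 9584.5
  private rental: 24,500 × 63.1% = 15459.5
  social housing: 4,500 × 80.6% = 3627
  other tenure: 6,500 × 83% = 5395
Estimated total = 34,066 → 34,100.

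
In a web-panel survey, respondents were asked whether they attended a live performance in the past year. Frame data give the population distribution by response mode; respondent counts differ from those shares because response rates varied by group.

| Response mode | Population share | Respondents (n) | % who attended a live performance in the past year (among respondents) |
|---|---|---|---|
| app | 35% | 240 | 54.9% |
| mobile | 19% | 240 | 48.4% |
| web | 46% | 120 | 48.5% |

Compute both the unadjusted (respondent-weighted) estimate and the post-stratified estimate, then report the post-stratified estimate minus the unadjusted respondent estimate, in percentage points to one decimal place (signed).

-0.3 percentage points

Unadjusted (pooled respondent) estimate weights by respondent counts:
  (240/600)×54.9 + (240/600)×48.4 + (120/600)×48.5 = 51.02%
Post-stratifying to population shares instead:
  0.35×54.9 + 0.19×48.4 + 0.46×48.5 = 50.721%
Difference = 50.721 − 51.02 = -0.299 pp.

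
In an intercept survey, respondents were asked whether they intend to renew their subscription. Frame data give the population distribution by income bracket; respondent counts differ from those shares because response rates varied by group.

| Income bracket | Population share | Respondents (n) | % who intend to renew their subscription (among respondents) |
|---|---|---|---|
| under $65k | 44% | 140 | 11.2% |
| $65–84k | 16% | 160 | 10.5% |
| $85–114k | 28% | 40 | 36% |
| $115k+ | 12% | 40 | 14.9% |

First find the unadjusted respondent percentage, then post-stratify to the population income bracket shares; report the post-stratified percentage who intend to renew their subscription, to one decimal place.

18.5%

Naive respondent-only estimate (weights = respondent counts):
  (140/380)×11.2 + (160/380)×10.5 + (40/380)×36 + (40/380)×14.9 = 13.9053%
Post-stratified estimate weights by population shares:
  0.44×11.2 + 0.16×10.5 + 0.28×36 + 0.12×14.9 = 18.476%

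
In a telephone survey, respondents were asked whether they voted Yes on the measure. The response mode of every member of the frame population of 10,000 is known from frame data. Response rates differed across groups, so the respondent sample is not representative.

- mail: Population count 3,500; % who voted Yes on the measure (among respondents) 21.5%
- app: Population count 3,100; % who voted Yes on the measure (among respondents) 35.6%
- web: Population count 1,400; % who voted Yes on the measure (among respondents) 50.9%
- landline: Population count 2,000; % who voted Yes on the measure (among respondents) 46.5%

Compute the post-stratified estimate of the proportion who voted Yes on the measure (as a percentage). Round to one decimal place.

35.0%

Each cell contributes population-share × respondent value:
  mail: (3,500/10,000) × 21.5 = 7.525
  app: (3,100/10,000) × 35.6 = 11.036
  web: (1,400/10,000) × 50.9 = 7.126
  landline: (2,000/10,000) × 46.5 = 9.3
Post-stratified estimate = 34.987 → 35.0%.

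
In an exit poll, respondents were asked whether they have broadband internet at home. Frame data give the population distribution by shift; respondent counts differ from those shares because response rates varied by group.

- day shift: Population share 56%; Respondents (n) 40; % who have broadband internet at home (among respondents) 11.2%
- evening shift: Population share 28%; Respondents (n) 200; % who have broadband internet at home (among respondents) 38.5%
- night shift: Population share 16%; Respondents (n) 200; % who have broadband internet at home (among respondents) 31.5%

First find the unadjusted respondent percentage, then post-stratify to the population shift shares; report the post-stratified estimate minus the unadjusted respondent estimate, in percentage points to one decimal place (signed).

-10.7 percentage points

Unadjusted (pooled respondent) estimate weights by respondent counts:
  (40/440)×11.2 + (200/440)×38.5 + (200/440)×31.5 = 32.8364%
Post-stratified estimate weights by population shares:
  0.56×11.2 + 0.28×38.5 + 0.16×31.5 = 22.092%
Difference = 22.092 − 32.8364 = -10.7444 pp.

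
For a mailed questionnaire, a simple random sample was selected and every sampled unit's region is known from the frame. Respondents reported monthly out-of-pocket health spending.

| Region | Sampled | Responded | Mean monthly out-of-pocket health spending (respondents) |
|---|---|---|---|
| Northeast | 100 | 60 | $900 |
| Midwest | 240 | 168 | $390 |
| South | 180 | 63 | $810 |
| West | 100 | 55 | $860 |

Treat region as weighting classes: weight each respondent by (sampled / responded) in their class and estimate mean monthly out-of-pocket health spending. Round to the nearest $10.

Class response rates: Northeast 60/100 = 60%, Midwest 168/240 = 70%, South 63/180 = 35%, West 55/100 = 55%.
Each respondent's weight = sampled/responded in their class; summing within a class gives n_sampled, so:
  Northeast: 100 × 900 = 90,000
  Midwest: 240 × 390 = 93,600
  South: 180 × 810 = 145,800
  West: 100 × 860 = 86,000
Adjusted estimate = 415,400 / 620 = 670 → $670.

$670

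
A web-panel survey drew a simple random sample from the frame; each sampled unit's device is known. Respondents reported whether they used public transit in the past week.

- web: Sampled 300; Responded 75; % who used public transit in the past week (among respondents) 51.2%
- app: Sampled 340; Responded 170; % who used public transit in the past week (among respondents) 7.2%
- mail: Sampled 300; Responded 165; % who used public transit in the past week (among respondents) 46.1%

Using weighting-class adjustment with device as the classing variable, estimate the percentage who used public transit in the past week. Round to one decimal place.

33.7%

Class response rates: web 75/300 = 25%, app 170/340 = 50%, mail 165/300 = 55%.
Weighting each respondent by the inverse class response rate inflates each class back to its sampled size, so the class weight is n_sampled:
  web: 300 × 51.2 = 15,360
  app: 340 × 7.2 = 2448
  mail: 300 × 46.1 = 13,830
Adjusted estimate = 31,638 / 940 = 33.6574 → 33.7%.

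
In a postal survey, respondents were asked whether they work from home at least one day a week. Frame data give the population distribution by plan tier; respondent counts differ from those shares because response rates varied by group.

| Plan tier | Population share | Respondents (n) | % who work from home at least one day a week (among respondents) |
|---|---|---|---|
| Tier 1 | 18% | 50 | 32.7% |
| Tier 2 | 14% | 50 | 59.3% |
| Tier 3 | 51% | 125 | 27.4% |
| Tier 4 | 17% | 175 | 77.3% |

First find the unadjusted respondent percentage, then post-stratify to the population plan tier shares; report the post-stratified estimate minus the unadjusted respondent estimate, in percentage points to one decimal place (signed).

Without adjustment, the pooled respondent share is:
  (50/400)×32.7 + (50/400)×59.3 + (125/400)×27.4 + (175/400)×77.3 = 53.8813%
Post-stratified estimate weights by population shares:
  0.18×32.7 + 0.14×59.3 + 0.51×27.4 + 0.17×77.3 = 41.303%
Difference = 41.303 − 53.8813 = -12.5783 pp.

-12.6 percentage points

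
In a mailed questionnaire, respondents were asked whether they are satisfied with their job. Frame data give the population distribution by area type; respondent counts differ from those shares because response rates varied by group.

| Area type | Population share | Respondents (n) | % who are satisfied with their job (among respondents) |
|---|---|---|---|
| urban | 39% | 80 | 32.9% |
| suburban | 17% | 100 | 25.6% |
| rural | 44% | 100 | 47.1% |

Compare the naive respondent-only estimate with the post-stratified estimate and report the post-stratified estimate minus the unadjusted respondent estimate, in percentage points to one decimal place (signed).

Without adjustment, the pooled respondent share is:
  (80/280)×32.9 + (100/280)×25.6 + (100/280)×47.1 = 35.3643%
Post-stratified estimate weights by population shares:
  0.39×32.9 + 0.17×25.6 + 0.44×47.1 = 37.907%
Difference = 37.907 − 35.3643 = 2.5427 pp.

+2.5 percentage points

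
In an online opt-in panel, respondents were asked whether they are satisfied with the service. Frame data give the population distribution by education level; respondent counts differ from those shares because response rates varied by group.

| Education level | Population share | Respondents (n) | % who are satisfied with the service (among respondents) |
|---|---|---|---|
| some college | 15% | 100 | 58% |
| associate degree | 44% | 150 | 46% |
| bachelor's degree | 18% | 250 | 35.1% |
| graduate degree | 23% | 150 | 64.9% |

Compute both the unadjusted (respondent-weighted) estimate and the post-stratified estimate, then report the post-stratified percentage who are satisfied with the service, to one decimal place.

Unadjusted (pooled respondent) estimate weights by respondent counts:
  (100/650)×58 + (150/650)×46 + (250/650)×35.1 + (150/650)×64.9 = 48.0154%
Reweighting by population education level shares:
  0.15×58 + 0.44×46 + 0.18×35.1 + 0.23×64.9 = 50.185%

50.2%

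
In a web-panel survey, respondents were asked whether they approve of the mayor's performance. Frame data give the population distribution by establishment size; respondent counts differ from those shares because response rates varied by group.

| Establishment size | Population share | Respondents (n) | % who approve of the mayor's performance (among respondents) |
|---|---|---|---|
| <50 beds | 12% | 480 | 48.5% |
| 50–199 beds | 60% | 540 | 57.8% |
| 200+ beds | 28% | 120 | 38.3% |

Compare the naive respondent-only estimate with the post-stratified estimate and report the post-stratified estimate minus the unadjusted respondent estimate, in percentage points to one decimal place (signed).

Without adjustment, the pooled respondent share is:
  (480/1140)×48.5 + (540/1140)×57.8 + (120/1140)×38.3 = 51.8316%
Reweighting by population establishment size shares:
  0.12×48.5 + 0.6×57.8 + 0.28×38.3 = 51.224%
Difference = 51.224 − 51.8316 = -0.6076 pp.

-0.6 percentage points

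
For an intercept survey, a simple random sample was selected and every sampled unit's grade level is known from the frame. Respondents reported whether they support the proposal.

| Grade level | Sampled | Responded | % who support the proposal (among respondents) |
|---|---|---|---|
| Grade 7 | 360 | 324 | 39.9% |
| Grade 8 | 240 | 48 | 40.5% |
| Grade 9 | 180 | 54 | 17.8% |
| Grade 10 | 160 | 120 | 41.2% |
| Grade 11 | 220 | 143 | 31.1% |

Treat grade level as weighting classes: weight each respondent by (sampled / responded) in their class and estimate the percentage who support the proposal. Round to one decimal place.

Response rates by class: Grade 7 324/360 = 90%, Grade 8 48/240 = 20%, Grade 9 54/180 = 30%, Grade 10 120/160 = 75%, Grade 11 143/220 = 65%.
Inverse-response-rate weighting restores each class to its sampled count, so class totals weight by n_sampled:
  Grade 7: 360 × 39.9 = 14,364
  Grade 8: 240 × 40.5 = 9720
  Grade 9: 180 × 17.8 = 3204
  Grade 10: 160 × 41.2 = 6592
  Grade 11: 220 × 31.1 = 6842
Adjusted estimate = 40,722 / 1,160 = 35.1052 → 35.1%.

35.1%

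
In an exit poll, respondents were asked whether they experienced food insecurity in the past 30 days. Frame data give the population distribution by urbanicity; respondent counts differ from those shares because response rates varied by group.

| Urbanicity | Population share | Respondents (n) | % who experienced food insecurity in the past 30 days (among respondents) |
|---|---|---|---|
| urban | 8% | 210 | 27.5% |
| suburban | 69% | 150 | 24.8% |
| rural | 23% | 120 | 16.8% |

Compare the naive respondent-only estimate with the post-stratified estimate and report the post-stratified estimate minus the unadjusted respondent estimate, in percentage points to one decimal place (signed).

-0.8 percentage points

Naive respondent-only estimate (weights = respondent counts):
  (210/480)×27.5 + (150/480)×24.8 + (120/480)×16.8 = 23.9812%
Reweighting by population urbanicity shares:
  0.08×27.5 + 0.69×24.8 + 0.23×16.8 = 23.176%
Difference = 23.176 − 23.9812 = -0.8053 pp.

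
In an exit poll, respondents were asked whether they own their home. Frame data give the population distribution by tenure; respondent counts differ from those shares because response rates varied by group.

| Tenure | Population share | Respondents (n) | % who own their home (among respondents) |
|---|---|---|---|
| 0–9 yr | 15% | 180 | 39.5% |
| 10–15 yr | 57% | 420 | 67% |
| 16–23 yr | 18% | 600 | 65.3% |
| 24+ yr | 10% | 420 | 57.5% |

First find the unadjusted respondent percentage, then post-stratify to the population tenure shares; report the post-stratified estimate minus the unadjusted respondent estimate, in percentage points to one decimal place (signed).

Naive respondent-only estimate (weights = respondent counts):
  (180/1620)×39.5 + (420/1620)×67 + (600/1620)×65.3 + (420/1620)×57.5 = 60.8519%
Post-stratified estimate weights by population shares:
  0.15×39.5 + 0.57×67 + 0.18×65.3 + 0.1×57.5 = 61.619%
Difference = 61.619 − 60.8519 = 0.7671 pp.

+0.8 percentage points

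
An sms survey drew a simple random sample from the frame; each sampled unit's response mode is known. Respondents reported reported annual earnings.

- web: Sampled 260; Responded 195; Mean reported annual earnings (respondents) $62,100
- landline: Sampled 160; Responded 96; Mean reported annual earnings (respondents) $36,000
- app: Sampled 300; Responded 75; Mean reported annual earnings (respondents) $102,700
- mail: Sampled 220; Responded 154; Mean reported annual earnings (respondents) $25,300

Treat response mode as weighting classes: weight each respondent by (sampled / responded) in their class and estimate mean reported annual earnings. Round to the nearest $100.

$62,000

Class response rates: web 195/260 = 75%, landline 96/160 = 60%, app 75/300 = 25%, mail 154/220 = 70%.
Inverse-response-rate weighting restores each class to its sampled count, so class totals weight by n_sampled:
  web: 260 × 62,100 = 16,146,000
  landline: 160 × 36,000 = 5,760,000
  app: 300 × 102,700 = 30,810,000
  mail: 220 × 25,300 = 5,566,000
Adjusted estimate = 58,282,000 / 940 = 62002.1 → $62,000.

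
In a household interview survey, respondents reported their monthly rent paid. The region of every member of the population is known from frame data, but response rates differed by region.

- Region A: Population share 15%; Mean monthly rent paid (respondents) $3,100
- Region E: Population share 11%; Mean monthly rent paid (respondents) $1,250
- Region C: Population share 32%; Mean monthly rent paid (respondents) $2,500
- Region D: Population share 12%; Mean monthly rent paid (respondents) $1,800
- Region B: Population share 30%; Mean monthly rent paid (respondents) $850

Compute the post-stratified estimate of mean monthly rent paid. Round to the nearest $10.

$1,870

Reweight to the known region distribution:
  Region A: 0.15 × 3100 = 465
  Region E: 0.11 × 1250 = 137.5
  Region C: 0.32 × 2500 = 800
  Region D: 0.12 × 1800 = 216
  Region B: 0.3 × 850 = 255
Post-stratified estimate = 1873.5 → $1,870.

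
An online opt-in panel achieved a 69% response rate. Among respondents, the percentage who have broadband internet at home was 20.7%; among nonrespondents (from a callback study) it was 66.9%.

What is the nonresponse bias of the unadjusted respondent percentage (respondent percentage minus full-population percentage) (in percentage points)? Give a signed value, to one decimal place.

Nonresponse fraction = 1 − 0.69 = 0.31.
Bias = (nonresponse fraction) × (respondent percentage − nonrespondent percentage)
     = 0.31 × (20.7 − 66.9) = 0.31 × -46.2 = -14.322.

-14.3 percentage points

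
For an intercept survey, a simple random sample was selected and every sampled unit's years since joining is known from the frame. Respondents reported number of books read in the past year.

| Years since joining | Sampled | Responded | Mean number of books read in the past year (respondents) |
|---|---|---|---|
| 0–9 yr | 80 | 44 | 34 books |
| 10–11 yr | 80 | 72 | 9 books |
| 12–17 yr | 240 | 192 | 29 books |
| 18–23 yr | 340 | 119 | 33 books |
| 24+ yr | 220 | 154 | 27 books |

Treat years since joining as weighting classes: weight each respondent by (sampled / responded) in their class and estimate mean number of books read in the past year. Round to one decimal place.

Class response rates: 0–9 yr 44/80 = 55%, 10–11 yr 72/80 = 90%, 12–17 yr 192/240 = 80%, 18–23 yr 119/340 = 35%, 24+ yr 154/220 = 70%.
Each respondent's weight = sampled/responded in their class; summing within a class gives n_sampled, so:
  0–9 yr: 80 × 34 = 2720
  10–11 yr: 80 × 9 = 720
  12–17 yr: 240 × 29 = 6960
  18–23 yr: 340 × 33 = 11,220
  24+ yr: 220 × 27 = 5940
Adjusted estimate = 27,560 / 960 = 28.7083 → 28.7.

28.7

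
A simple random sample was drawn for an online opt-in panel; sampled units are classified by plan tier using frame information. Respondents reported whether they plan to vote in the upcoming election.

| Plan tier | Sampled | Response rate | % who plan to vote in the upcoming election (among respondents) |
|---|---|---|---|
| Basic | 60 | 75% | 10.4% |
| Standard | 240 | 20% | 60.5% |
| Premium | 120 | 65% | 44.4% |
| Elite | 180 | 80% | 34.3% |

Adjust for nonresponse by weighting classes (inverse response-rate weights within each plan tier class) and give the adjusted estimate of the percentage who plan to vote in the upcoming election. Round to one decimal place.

With weight = n_sampled/n_responded per class, the weighted class total is n_sampled:
  Basic: 60 × 10.4 = 624
  Standard: 240 × 60.5 = 14,520
  Premium: 120 × 44.4 = 5328
  Elite: 180 × 34.3 = 6174
Adjusted estimate = 26,646 / 600 = 44.41 → 44.4%.

44.4%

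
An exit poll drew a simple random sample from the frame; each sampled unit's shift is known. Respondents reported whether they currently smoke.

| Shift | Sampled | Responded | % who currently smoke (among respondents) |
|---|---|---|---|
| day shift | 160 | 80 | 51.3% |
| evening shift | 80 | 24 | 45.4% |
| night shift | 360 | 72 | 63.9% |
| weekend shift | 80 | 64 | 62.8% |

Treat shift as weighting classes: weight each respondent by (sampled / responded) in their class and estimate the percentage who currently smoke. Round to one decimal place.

Response rates by class: day shift 80/160 = 50%, evening shift 24/80 = 30%, night shift 72/360 = 20%, weekend shift 64/80 = 80%.
Each respondent's weight = sampled/responded in their class; summing within a class gives n_sampled, so:
  day shift: 160 × 51.3 = 8208
  evening shift: 80 × 45.4 = 3632
  night shift: 360 × 63.9 = 23,004
  weekend shift: 80 × 62.8 = 5024
Adjusted estimate = 39,868 / 680 = 58.6294 → 58.6%.

58.6%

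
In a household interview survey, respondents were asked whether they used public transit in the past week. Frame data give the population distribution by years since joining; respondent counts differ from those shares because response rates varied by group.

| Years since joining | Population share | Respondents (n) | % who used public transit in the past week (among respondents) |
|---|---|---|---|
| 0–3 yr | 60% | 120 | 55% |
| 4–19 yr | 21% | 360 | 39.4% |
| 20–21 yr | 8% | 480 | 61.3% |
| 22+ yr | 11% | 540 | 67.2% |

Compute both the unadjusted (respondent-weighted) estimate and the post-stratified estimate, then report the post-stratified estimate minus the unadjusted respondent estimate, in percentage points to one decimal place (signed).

Naive respondent-only estimate (weights = respondent counts):
  (120/1500)×55 + (360/1500)×39.4 + (480/1500)×61.3 + (540/1500)×67.2 = 57.664%
Reweighting by population years since joining shares:
  0.6×55 + 0.21×39.4 + 0.08×61.3 + 0.11×67.2 = 53.57%
Difference = 53.57 − 57.664 = -4.094 pp.

-4.1 percentage points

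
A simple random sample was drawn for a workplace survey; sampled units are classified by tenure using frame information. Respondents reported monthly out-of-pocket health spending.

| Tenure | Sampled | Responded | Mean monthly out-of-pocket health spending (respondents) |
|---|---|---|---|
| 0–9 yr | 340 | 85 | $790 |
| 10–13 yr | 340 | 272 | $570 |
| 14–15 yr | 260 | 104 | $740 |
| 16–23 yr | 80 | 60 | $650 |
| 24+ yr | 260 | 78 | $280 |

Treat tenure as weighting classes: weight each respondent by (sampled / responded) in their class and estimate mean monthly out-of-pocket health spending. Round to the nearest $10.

Class response rates: 0–9 yr 85/340 = 25%, 10–13 yr 272/340 = 80%, 14–15 yr 104/260 = 40%, 16–23 yr 60/80 = 75%, 24+ yr 78/260 = 30%.
With weight = n_sampled/n_responded per class, the weighted class total is n_sampled:
  0–9 yr: 340 × 790 = 268,600
  10–13 yr: 340 × 570 = 193,800
  14–15 yr: 260 × 740 = 192,400
  16–23 yr: 80 × 650 = 52,000
  24+ yr: 260 × 280 = 72,800
Adjusted estimate = 779,600 / 1,280 = 609.062 → $610.

$610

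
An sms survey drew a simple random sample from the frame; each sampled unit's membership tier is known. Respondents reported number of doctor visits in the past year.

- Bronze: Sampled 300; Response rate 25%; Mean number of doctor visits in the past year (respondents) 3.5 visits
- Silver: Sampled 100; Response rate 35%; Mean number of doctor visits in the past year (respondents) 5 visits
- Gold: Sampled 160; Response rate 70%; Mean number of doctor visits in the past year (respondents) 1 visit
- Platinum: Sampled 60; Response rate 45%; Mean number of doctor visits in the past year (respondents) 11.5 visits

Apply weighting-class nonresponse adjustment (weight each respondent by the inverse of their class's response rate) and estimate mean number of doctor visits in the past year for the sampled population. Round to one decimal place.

3.9

Each respondent's weight = sampled/responded in their class; summing within a class gives n_sampled, so:
  Bronze: 300 × 3.5 = 1050
  Silver: 100 × 5 = 500
  Gold: 160 × 1 = 160
  Platinum: 60 × 11.5 = 690
Adjusted estimate = 2400 / 620 = 3.87097 → 3.9.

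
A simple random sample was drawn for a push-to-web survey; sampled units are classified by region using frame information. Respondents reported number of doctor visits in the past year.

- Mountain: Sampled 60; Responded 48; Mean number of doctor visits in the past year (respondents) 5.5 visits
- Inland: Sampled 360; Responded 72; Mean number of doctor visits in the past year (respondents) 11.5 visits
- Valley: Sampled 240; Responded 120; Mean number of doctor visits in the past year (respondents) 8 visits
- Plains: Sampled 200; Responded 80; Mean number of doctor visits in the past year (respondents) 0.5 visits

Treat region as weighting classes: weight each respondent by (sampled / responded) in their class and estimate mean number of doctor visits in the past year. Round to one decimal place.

7.5

Class response rates: Mountain 48/60 = 80%, Inland 72/360 = 20%, Valley 120/240 = 50%, Plains 80/200 = 40%.
Each respondent's weight = sampled/responded in their class; summing within a class gives n_sampled, so:
  Mountain: 60 × 5.5 = 330
  Inland: 360 × 11.5 = 4140
  Valley: 240 × 8 = 1920
  Plains: 200 × 0.5 = 100
Adjusted estimate = 6490 / 860 = 7.54651 → 7.5.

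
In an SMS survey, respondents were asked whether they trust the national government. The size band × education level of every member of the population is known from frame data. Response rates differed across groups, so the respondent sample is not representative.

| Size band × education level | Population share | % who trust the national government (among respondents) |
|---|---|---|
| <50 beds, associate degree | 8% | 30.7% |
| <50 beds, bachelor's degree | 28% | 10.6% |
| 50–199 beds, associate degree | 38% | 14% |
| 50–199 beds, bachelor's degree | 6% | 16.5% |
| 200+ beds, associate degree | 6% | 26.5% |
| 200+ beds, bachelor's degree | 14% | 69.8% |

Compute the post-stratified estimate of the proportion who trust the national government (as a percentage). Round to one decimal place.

Weight each group's respondent value by its population share:
  <50 beds, associate degree: 0.08 × 30.7 = 2.456
  <50 beds, bachelor's degree: 0.28 × 10.6 = 2.968
  50–199 beds, associate degree: 0.38 × 14 = 5.32
  50–199 beds, bachelor's degree: 0.06 × 16.5 = 0.99
  200+ beds, associate degree: 0.06 × 26.5 = 1.59
  200+ beds, bachelor's degree: 0.14 × 69.8 = 9.772
Post-stratified estimate = 23.096 → 23.1%.

23.1%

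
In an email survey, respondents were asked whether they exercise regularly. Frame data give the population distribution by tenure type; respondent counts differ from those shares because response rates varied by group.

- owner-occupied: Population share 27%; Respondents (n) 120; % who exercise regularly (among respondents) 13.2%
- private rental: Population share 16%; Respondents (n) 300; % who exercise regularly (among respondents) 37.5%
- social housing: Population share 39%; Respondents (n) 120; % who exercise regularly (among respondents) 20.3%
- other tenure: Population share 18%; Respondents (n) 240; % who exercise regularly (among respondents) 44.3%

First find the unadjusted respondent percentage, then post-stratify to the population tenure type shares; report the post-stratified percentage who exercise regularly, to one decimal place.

25.5%

Naive respondent-only estimate (weights = respondent counts):
  (120/780)×13.2 + (300/780)×37.5 + (120/780)×20.3 + (240/780)×44.3 = 33.2077%
Post-stratified estimate weights by population shares:
  0.27×13.2 + 0.16×37.5 + 0.39×20.3 + 0.18×44.3 = 25.455%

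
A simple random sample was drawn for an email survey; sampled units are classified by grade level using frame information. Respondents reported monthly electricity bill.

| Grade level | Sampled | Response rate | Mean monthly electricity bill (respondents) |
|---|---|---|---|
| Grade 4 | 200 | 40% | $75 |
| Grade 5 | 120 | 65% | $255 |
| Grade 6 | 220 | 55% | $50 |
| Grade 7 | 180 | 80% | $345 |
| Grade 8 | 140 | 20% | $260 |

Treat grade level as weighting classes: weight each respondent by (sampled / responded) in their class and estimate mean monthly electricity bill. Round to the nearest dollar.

Each respondent's weight = sampled/responded in their class; summing within a class gives n_sampled, so:
  Grade 4: 200 × 75 = 15,000
  Grade 5: 120 × 255 = 30,600
  Grade 6: 220 × 50 = 11,000
  Grade 7: 180 × 345 = 62,100
  Grade 8: 140 × 260 = 36,400
Adjusted estimate = 155,100 / 860 = 180.349 → $180.

$180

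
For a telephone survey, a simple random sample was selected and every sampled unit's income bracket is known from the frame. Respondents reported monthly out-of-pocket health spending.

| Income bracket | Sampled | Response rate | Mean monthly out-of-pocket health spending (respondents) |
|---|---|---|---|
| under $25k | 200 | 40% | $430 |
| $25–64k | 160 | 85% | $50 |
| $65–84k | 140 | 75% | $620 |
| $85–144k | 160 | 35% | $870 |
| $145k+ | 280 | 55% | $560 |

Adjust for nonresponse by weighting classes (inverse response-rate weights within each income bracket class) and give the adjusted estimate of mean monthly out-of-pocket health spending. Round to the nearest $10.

$510

Each respondent's weight = sampled/responded in their class; summing within a class gives n_sampled, so:
  under $25k: 200 × 430 = 86,000
  $25–64k: 160 × 50 = 8000
  $65–84k: 140 × 620 = 86,800
  $85–144k: 160 × 870 = 139,200
  $145k+: 280 × 560 = 156,800
Adjusted estimate = 476,800 / 940 = 507.234 → $510.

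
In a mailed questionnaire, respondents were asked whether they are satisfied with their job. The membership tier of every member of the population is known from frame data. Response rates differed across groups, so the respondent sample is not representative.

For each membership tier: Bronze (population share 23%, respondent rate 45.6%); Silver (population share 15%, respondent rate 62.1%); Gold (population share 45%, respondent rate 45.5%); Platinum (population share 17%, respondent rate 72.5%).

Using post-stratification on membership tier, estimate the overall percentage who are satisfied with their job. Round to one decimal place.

52.6%

Weight each group's respondent value by its population share:
  Bronze: 0.23 × 45.6 = 10.488
  Silver: 0.15 × 62.1 = 9.315
  Gold: 0.45 × 45.5 = 20.475
  Platinum: 0.17 × 72.5 = 12.325
Post-stratified estimate = 52.603 → 52.6%.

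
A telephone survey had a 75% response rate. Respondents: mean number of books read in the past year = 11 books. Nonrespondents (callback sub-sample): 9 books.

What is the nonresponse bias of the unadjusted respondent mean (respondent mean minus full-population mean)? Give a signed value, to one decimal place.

Nonresponse fraction = 1 − 0.75 = 0.25.
Bias = (nonresponse fraction) × (respondent mean − nonrespondent mean)
     = 0.25 × (11 − 9) = 0.25 × 2 = 0.5.

+0.5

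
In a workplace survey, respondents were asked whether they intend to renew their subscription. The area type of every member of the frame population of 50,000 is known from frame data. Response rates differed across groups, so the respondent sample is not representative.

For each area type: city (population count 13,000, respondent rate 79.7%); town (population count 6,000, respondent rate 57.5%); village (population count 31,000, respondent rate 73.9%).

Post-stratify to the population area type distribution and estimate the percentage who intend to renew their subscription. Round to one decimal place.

Each cell contributes population-share × respondent value:
  city: (13,000/50,000) × 79.7 = 20.722
  town: (6,000/50,000) × 57.5 = 6.9
  village: (31,000/50,000) × 73.9 = 45.818
Post-stratified estimate = 73.44 → 73.4%.

73.4%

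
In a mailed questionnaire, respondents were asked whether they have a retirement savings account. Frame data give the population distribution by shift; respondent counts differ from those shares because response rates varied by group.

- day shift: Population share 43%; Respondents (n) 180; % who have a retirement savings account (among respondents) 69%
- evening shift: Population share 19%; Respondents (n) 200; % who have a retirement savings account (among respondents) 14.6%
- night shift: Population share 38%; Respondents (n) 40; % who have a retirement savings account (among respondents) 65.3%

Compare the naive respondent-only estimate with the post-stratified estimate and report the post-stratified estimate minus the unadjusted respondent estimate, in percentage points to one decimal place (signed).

+14.5 percentage points

Without adjustment, the pooled respondent share is:
  (180/420)×69 + (200/420)×14.6 + (40/420)×65.3 = 42.7429%
Post-stratified estimate weights by population shares:
  0.43×69 + 0.19×14.6 + 0.38×65.3 = 57.258%
Difference = 57.258 − 42.7429 = 14.5151 pp.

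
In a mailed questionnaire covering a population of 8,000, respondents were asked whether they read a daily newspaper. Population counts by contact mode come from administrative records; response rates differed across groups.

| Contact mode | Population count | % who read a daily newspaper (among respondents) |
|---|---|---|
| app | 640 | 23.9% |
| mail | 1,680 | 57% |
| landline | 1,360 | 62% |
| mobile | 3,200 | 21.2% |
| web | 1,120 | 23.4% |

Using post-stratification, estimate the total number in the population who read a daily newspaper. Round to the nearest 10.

2,890

Apply each group's respondent rate to its population count:
  app: 640 × 23.9% = 152.96
  mail: 1,680 × 57% = 957.6
  landline: 1,360 × 62% = 843.2
  mobile: 3,200 × 21.2% = 678.4
  web: 1,120 × 23.4% = 262.08
Estimated total = 2894.24 → 2,890.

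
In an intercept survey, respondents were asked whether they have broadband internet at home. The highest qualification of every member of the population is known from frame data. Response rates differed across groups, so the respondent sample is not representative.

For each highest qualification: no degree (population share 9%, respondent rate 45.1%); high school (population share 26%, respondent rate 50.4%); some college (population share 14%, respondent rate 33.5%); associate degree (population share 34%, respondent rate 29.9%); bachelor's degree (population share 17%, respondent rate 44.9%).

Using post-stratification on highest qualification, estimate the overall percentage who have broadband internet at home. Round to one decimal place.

Reweight to the known highest qualification distribution:
  no degree: 0.09 × 45.1 = 4.059
  high school: 0.26 × 50.4 = 13.104
  some college: 0.14 × 33.5 = 4.69
  associate degree: 0.34 × 29.9 = 10.166
  bachelor's degree: 0.17 × 44.9 = 7.633
Post-stratified estimate = 39.652 → 39.7%.

39.7%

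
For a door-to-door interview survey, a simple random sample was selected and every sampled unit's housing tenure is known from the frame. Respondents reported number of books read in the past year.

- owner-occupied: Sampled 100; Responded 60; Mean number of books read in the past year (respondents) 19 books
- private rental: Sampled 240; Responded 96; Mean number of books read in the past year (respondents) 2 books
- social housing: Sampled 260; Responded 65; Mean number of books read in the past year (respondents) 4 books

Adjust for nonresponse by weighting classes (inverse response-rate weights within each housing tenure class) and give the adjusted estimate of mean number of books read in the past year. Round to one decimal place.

Response rates by class: owner-occupied 60/100 = 60%, private rental 96/240 = 40%, social housing 65/260 = 25%.
Weighting each respondent by the inverse class response rate inflates each class back to its sampled size, so the class weight is n_sampled:
  owner-occupied: 100 × 19 = 1900
  private rental: 240 × 2 = 480
  social housing: 260 × 4 = 1040
Adjusted estimate = 3420 / 600 = 5.7 → 5.7.

5.7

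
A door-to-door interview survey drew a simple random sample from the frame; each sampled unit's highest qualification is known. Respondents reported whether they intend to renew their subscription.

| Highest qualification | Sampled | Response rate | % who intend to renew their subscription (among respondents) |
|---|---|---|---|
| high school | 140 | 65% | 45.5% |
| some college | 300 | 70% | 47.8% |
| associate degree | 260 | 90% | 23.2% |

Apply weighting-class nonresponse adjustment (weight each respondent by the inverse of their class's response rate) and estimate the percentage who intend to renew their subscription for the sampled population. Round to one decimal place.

Inverse-response-rate weighting restores each class to its sampled count, so class totals weight by n_sampled:
  high school: 140 × 45.5 = 6370
  some college: 300 × 47.8 = 14,340
  associate degree: 260 × 23.2 = 6032
Adjusted estimate = 26,742 / 700 = 38.2029 → 38.2%.

38.2%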